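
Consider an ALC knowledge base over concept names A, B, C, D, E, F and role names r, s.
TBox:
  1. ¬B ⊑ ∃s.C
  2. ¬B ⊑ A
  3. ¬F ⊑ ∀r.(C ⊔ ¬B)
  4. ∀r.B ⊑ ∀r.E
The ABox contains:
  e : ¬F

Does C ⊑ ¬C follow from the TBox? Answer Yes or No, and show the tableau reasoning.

No

1. C ⊑ ¬C  ⇔  (C ⊓ C) unsat w.r.t. T
   open: L(x₀) ⊇ {B, C, F, ∃r.¬B} (+ ∃-successors)
2. Hence C ⊑ ¬C: not entailed.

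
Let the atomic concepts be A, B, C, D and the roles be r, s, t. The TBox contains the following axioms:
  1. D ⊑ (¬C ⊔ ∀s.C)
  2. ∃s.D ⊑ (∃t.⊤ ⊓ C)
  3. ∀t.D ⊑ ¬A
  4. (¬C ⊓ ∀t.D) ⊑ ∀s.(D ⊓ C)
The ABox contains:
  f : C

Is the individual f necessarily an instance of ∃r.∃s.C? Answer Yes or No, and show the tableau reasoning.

No

1. f : ∃r.∃s.C?  L(f) = {C} ∪ {∀r.∀s.¬C}
   open: L(f) ⊇ {C, ¬D, ∀r.∀s.¬C, ∀s.¬D, ∃t.¬D} (+ ∃-successors) — f ∉ ∃r.∃s.C possible
2. Hence f : ∃r.∃s.C: not entailed.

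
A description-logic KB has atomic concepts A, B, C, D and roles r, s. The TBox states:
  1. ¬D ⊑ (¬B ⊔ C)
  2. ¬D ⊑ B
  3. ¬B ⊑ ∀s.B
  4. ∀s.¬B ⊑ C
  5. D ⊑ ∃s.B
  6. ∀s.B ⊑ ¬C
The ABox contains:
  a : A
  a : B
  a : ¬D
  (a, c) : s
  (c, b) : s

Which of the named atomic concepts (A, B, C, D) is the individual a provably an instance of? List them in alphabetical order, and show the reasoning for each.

{A, B, C}

1. a : A?  L(a) = {A, B, ¬D} ∪ {¬A}
   clash {A, ¬A} at a — a ∈ A
2. a : B?  L(a) = {A, B, ¬D} ∪ {¬B}
   clash {B, ¬B} at a — a ∈ B
3. a : C?  L(a) = {A, B, ¬D} ∪ {¬C}
   clash {C, ¬C} at a — a ∈ C
4. a : D?  L(a) = {A, B, ¬D} ∪ {¬D}
   apply at a: ¬D⊑(¬B ⊔ C)
   open: L(a) ⊇ {A, B, C, ¬D, ∃s.B, …} (+ ∃-successors) — a ∉ D possible
5. Entailed for a: {A, B, C}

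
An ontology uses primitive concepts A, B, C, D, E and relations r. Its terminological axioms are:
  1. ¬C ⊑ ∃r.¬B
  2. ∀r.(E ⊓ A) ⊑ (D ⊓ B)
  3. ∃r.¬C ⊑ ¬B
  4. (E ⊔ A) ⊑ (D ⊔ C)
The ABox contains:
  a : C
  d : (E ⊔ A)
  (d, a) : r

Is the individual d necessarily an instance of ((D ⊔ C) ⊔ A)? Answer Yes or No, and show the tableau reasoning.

Yes

1. d : ((D ⊔ C) ⊔ A)?  L(d) = {(E ⊔ A)} ∪ {((¬D ⊓ ¬C) ⊓ ¬A)}
   clash {A, ¬A} at d — d ∈ ((D ⊔ C) ⊔ A)
2. Hence d : ((D ⊔ C) ⊔ A): entailed.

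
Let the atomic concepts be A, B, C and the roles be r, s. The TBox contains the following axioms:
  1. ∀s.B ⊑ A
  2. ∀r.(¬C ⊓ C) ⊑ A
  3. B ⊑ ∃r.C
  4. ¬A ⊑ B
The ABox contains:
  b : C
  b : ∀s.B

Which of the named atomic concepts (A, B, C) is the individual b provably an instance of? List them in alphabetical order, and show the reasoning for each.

1. b : A?  L(b) = {C, ∀s.B} ∪ {¬A}
   clash {A, ¬A} at b — b ∈ A
2. b : B?  L(b) = {C, ∀s.B} ∪ {¬B}
   apply at b: ∀s.B⊑A
   open: L(b) ⊇ {A, C, ¬B, ∀s.B} — b ∉ B possible
3. b : C?  L(b) = {C, ∀s.B} ∪ {¬C}
   clash {C, ¬C} at b — b ∈ C
4. Entailed for b: {A, C}

{A, C}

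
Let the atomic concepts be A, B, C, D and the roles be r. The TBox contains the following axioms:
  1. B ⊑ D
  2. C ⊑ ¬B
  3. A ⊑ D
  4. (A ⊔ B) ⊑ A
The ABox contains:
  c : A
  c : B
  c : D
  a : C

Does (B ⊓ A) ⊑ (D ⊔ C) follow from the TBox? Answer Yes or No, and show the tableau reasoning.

Yes

1. (B ⊓ A) ⊑ (D ⊔ C)  ⇔  ((B ⊓ A) ⊓ (¬D ⊓ ¬C)) unsat w.r.t. T
   all branches close; clash {D, ¬D} at x₀
2. Hence (B ⊓ A) ⊑ (D ⊔ C): entailed.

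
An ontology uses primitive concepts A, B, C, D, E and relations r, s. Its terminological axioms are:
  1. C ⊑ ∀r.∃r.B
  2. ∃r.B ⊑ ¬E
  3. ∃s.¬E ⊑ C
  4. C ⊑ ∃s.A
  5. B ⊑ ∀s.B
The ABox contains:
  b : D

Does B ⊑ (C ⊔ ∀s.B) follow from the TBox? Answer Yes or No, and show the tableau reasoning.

1. B ⊑ (C ⊔ ∀s.B)  ⇔  (B ⊓ (¬C ⊓ ∃s.¬B)) unsat w.r.t. T
   all branches close; clash {C, ¬C} at x₀
2. Hence B ⊑ (C ⊔ ∀s.B): entailed.

Yes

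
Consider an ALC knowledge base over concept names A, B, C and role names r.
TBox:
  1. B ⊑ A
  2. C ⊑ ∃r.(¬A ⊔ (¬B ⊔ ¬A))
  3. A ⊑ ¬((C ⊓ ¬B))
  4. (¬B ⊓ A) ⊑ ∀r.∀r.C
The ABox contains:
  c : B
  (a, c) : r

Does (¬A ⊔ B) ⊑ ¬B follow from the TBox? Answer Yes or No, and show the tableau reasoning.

No

1. (¬A ⊔ B) ⊑ ¬B  ⇔  ((¬A ⊔ B) ⊓ B) unsat w.r.t. T
   apply at x₀: B⊑A
   open: L(x₀) ⊇ {A, B, ¬C}
2. Hence (¬A ⊔ B) ⊑ ¬B: not entailed.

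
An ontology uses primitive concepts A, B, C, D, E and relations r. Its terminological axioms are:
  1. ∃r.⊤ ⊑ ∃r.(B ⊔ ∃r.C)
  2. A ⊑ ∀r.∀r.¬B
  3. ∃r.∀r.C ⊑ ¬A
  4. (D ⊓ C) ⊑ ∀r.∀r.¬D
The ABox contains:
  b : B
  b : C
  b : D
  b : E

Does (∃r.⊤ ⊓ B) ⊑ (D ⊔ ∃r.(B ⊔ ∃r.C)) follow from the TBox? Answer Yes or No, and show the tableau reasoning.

Yes

1. (∃r.⊤ ⊓ B) ⊑ (D ⊔ ∃r.(B ⊔ ∃r.C))  ⇔  ((∃r.⊤ ⊓ B) ⊓ (¬D ⊓ ∀r.(¬B ⊓ ∀r.¬C))) unsat w.r.t. T
   all branches close; clash {C, ¬C} at an ∃-successor
2. Hence (∃r.⊤ ⊓ B) ⊑ (D ⊔ ∃r.(B ⊔ ∃r.C)): entailed.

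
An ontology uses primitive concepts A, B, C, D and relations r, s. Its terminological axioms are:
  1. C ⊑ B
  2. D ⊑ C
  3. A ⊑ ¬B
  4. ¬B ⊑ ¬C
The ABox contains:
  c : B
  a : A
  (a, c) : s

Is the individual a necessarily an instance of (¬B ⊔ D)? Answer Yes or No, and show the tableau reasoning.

1. a : (¬B ⊔ D)?  L(a) = {A} ∪ {(B ⊓ ¬D)}
   clash {B, ¬B} at a — a ∈ (¬B ⊔ D)
2. Hence a : (¬B ⊔ D): entailed.

Yes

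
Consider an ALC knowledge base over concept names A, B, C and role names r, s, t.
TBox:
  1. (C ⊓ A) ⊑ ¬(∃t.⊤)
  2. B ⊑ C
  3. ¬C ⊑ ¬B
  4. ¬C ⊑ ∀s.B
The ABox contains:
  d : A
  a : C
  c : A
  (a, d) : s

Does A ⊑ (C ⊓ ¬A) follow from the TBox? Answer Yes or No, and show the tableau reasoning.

1. A ⊑ (C ⊓ ¬A)  ⇔  (A ⊓ (¬C ⊔ A)) unsat w.r.t. T
   open: L(x₀) ⊇ {A, C, ∀t.⊥}
2. Hence A ⊑ (C ⊓ ¬A): not entailed.

No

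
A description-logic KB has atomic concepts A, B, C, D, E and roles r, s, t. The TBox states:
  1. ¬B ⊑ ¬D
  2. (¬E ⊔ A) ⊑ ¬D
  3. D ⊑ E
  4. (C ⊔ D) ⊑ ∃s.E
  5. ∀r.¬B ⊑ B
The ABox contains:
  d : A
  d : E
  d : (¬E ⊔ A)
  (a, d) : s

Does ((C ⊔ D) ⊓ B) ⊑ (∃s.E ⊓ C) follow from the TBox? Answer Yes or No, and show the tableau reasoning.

1. ((C ⊔ D) ⊓ B) ⊑ (∃s.E ⊓ C)  ⇔  (((C ⊔ D) ⊓ B) ⊓ (∀s.¬E ⊔ ¬C)) unsat w.r.t. T
   apply at x₀: (C ⊔ D)⊑∃s.E
   open: L(x₀) ⊇ {B, D, E, ¬A, ¬C, …} (+ ∃-successors)
2. Hence ((C ⊔ D) ⊓ B) ⊑ (∃s.E ⊓ C): not entailed.

No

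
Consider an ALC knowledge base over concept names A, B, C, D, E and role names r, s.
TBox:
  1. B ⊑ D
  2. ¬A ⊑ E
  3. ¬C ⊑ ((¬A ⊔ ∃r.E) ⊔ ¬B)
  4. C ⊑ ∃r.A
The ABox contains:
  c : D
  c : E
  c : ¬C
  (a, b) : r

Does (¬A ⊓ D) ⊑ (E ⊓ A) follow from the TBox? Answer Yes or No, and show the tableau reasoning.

No

1. (¬A ⊓ D) ⊑ (E ⊓ A)  ⇔  ((¬A ⊓ D) ⊓ (¬E ⊔ ¬A)) unsat w.r.t. T
   apply at x₀: ¬A⊑E
   open: L(x₀) ⊇ {D, E, ¬A, ¬C}
2. Hence (¬A ⊓ D) ⊑ (E ⊓ A): not entailed.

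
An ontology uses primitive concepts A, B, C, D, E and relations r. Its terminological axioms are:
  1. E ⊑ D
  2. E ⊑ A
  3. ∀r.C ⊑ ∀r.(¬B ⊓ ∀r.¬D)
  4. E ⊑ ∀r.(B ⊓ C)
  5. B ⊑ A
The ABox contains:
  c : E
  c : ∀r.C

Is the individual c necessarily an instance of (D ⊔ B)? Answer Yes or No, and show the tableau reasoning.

1. c : (D ⊔ B)?  L(c) = {E, ∀r.C} ∪ {(¬D ⊓ ¬B)}
   clash {D, ¬D} at c — c ∈ (D ⊔ B)
2. Hence c : (D ⊔ B): entailed.

Yes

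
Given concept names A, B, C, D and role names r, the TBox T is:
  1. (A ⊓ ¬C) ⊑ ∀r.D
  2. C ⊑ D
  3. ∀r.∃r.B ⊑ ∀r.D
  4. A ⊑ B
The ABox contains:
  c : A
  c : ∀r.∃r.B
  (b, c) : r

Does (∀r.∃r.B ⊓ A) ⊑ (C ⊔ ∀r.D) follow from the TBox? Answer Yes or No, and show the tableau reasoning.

1. (∀r.∃r.B ⊓ A) ⊑ (C ⊔ ∀r.D)  ⇔  ((∀r.∃r.B ⊓ A) ⊓ (¬C ⊓ ∃r.¬D)) unsat w.r.t. T
   all branches close; clash {D, ¬D} at an ∃-successor
2. Hence (∀r.∃r.B ⊓ A) ⊑ (C ⊔ ∀r.D): entailed.

Yes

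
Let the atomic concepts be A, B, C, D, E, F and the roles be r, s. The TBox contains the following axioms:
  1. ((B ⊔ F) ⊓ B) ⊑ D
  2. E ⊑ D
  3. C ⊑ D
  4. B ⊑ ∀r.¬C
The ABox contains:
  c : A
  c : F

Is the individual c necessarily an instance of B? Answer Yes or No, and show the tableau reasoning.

No

1. c : B?  L(c) = {A, F} ∪ {¬B}
   open: L(c) ⊇ {A, F, ¬B, ¬C, ¬E} — c ∉ B possible
2. Hence c : B: not entailed.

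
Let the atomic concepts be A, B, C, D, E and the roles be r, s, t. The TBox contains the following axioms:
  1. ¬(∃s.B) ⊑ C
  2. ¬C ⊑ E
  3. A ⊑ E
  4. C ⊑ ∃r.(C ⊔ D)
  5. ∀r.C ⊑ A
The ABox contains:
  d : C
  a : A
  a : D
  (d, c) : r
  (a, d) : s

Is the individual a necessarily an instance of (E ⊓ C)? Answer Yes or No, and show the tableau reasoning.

1. a : (E ⊓ C)?  L(a) = {A, D} ∪ {(¬E ⊔ ¬C)}
   apply at a: A⊑E
   open: L(a) ⊇ {A, D, E, ¬C, ∃s.B} (+ ∃-successors) — a ∉ (E ⊓ C) possible
2. Hence a : (E ⊓ C): not entailed.

No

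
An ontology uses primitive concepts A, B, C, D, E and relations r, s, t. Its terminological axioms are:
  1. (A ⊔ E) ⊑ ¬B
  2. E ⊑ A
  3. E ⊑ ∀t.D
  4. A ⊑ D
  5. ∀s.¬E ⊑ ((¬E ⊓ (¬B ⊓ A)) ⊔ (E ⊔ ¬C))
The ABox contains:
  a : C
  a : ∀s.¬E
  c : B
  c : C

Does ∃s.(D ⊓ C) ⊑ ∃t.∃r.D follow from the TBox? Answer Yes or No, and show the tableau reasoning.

No

1. ∃s.(D ⊓ C) ⊑ ∃t.∃r.D  ⇔  (∃s.(D ⊓ C) ⊓ ∀t.∀r.¬D) unsat w.r.t. T
   open: L(x₀) ⊇ {¬A, ¬E, ∀t.∀r.¬D, ∃s.(D ⊓ C), ∃s.E} (+ ∃-successors)
2. Hence ∃s.(D ⊓ C) ⊑ ∃t.∃r.D: not entailed.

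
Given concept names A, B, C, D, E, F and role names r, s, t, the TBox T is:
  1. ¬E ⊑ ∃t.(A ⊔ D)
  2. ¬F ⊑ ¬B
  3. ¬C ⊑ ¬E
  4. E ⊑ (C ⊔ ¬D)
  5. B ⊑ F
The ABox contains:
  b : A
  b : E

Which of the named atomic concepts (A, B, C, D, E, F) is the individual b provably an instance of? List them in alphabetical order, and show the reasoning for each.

{A, C, E}

1. b : A?  L(b) = {A, E} ∪ {¬A}
   clash {A, ¬A} at b — b ∈ A
2. b : B?  L(b) = {A, E} ∪ {¬B}
   apply at b: E⊑(C ⊔ ¬D)
   open: L(b) ⊇ {A, C, E, ¬B} — b ∉ B possible
3. b : C?  L(b) = {A, E} ∪ {¬C}
   clash {E, ¬E} at b — b ∈ C
4. b : D?  L(b) = {A, E} ∪ {¬D}
   apply at b: E⊑(C ⊔ ¬D)
   open: L(b) ⊇ {A, C, E, F, ¬D} — b ∉ D possible
5. b : E?  L(b) = {A, E} ∪ {¬E}
   clash {E, ¬E} at b — b ∈ E
6. b : F?  L(b) = {A, E} ∪ {¬F}
   apply at b: ¬F⊑¬B; E⊑(C ⊔ ¬D)
   open: L(b) ⊇ {A, C, E, ¬B, ¬F} — b ∉ F possible
7. Entailed for b: {A, C, E}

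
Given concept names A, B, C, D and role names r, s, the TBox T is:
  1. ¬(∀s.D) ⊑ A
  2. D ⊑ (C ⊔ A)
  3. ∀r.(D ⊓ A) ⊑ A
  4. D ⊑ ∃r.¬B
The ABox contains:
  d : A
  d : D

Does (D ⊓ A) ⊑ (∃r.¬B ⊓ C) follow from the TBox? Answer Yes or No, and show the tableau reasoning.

No

1. (D ⊓ A) ⊑ (∃r.¬B ⊓ C)  ⇔  ((D ⊓ A) ⊓ (∀r.B ⊔ ¬C)) unsat w.r.t. T
   apply at x₀: D⊑(C ⊔ A); D⊑∃r.¬B
   open: L(x₀) ⊇ {A, D, ¬C, ∃r.¬B} (+ ∃-successors)
2. Hence (D ⊓ A) ⊑ (∃r.¬B ⊓ C): not entailed.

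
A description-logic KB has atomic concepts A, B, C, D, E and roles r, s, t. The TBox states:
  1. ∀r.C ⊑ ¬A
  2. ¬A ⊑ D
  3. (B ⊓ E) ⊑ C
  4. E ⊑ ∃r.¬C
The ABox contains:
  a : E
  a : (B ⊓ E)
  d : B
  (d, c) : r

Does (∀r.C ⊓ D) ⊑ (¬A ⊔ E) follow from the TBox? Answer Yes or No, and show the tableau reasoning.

Yes

1. (∀r.C ⊓ D) ⊑ (¬A ⊔ E)  ⇔  ((∀r.C ⊓ D) ⊓ (A ⊓ ¬E)) unsat w.r.t. T
   all branches close; clash {A, ¬A} at x₀
2. Hence (∀r.C ⊓ D) ⊑ (¬A ⊔ E): entailed.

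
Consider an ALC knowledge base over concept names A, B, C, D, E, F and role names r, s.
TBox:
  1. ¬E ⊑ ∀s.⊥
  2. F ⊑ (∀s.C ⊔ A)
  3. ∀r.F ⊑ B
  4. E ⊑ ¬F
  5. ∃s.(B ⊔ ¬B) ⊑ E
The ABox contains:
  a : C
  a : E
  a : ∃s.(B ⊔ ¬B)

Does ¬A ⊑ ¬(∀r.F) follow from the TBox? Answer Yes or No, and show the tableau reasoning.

No

1. ¬A ⊑ ¬(∀r.F)  ⇔  (¬A ⊓ ∀r.F) unsat w.r.t. T
   apply at x₀: ∀r.F⊑B
   open: L(x₀) ⊇ {B, E, ¬A, ¬F, ∀r.F}
2. Hence ¬A ⊑ ¬(∀r.F): not entailed.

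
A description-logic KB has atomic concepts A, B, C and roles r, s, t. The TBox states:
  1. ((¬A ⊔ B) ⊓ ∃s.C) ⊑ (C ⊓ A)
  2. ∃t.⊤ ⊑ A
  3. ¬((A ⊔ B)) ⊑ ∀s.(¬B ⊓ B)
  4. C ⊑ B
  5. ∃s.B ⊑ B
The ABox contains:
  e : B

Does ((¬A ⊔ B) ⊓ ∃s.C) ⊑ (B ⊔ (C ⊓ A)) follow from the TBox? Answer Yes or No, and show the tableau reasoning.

1. ((¬A ⊔ B) ⊓ ∃s.C) ⊑ (B ⊔ (C ⊓ A))  ⇔  (((¬A ⊔ B) ⊓ ∃s.C) ⊓ (¬B ⊓ (¬C ⊔ ¬A))) unsat w.r.t. T
   all branches close; clash {B, ¬B} at x₀
2. Hence ((¬A ⊔ B) ⊓ ∃s.C) ⊑ (B ⊔ (C ⊓ A)): entailed.

Yes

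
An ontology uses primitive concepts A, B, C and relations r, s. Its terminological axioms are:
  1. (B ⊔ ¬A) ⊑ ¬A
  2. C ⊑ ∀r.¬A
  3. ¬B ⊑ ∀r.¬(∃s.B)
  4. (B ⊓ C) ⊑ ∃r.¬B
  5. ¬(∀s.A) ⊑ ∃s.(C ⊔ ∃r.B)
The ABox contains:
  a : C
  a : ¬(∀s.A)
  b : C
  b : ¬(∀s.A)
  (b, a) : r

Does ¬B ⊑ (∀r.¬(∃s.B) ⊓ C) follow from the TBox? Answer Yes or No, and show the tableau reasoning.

1. ¬B ⊑ (∀r.¬(∃s.B) ⊓ C)  ⇔  (¬B ⊓ (∃r.∃s.B ⊔ ¬C)) unsat w.r.t. T
   apply at x₀: ¬B⊑∀r.¬(∃s.B)
   open: L(x₀) ⊇ {A, ¬B, ¬C, ∀r.∀s.¬B, ∀s.A}
2. Hence ¬B ⊑ (∀r.¬(∃s.B) ⊓ C): not entailed.

No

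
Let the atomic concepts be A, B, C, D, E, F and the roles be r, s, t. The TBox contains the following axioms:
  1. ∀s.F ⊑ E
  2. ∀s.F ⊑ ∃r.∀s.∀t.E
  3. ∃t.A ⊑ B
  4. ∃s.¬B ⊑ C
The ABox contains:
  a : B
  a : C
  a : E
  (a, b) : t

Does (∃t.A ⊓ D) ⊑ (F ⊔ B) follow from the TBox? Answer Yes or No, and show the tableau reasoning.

Yes

1. (∃t.A ⊓ D) ⊑ (F ⊔ B)  ⇔  ((∃t.A ⊓ D) ⊓ (¬F ⊓ ¬B)) unsat w.r.t. T
   all branches close; clash {B, ¬B} at x₀
2. Hence (∃t.A ⊓ D) ⊑ (F ⊔ B): entailed.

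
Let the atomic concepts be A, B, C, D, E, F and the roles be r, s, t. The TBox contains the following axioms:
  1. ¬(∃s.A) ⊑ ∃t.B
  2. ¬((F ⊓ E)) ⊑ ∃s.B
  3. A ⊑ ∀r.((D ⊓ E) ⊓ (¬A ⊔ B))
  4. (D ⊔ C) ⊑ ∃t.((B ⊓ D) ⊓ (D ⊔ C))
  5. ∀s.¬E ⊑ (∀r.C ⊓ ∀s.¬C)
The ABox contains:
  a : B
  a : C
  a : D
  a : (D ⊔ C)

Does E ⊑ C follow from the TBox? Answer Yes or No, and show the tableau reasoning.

1. E ⊑ C  ⇔  (E ⊓ ¬C) unsat w.r.t. T
   open: L(x₀) ⊇ {E, F, ¬A, ¬C, ¬D, …} (+ ∃-successors)
2. Hence E ⊑ C: not entailed.

No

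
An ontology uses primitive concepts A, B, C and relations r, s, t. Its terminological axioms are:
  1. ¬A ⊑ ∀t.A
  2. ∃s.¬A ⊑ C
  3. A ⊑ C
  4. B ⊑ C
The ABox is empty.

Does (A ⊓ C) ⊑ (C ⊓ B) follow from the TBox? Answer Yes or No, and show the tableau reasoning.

No

1. (A ⊓ C) ⊑ (C ⊓ B)  ⇔  ((A ⊓ C) ⊓ (¬C ⊔ ¬B)) unsat w.r.t. T
   open: L(x₀) ⊇ {A, C, ¬B}
2. Hence (A ⊓ C) ⊑ (C ⊓ B): not entailed.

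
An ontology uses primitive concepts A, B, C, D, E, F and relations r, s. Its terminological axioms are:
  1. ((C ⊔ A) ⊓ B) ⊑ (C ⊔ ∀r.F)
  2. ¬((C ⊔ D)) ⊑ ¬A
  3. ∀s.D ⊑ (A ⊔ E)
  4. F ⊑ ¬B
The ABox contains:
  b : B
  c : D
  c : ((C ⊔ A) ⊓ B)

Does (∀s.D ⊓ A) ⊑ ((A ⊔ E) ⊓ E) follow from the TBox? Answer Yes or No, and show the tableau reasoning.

1. (∀s.D ⊓ A) ⊑ ((A ⊔ E) ⊓ E)  ⇔  ((∀s.D ⊓ A) ⊓ ((¬A ⊓ ¬E) ⊔ ¬E)) unsat w.r.t. T
   apply at x₀: ∀s.D⊑(A ⊔ E)
   open: L(x₀) ⊇ {A, C, ¬B, ¬E, ¬F, …}
2. Hence (∀s.D ⊓ A) ⊑ ((A ⊔ E) ⊓ E): not entailed.

No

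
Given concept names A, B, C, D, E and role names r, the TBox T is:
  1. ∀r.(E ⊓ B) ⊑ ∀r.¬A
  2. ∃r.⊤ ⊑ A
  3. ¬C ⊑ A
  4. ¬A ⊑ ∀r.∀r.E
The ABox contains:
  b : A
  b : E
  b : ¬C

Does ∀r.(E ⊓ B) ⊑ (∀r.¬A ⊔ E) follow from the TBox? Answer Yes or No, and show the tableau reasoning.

Yes

1. ∀r.(E ⊓ B) ⊑ (∀r.¬A ⊔ E)  ⇔  (∀r.(E ⊓ B) ⊓ (∃r.A ⊓ ¬E)) unsat w.r.t. T
   all branches close; clash {A, ¬A} at an ∃-successor
2. Hence ∀r.(E ⊓ B) ⊑ (∀r.¬A ⊔ E): entailed.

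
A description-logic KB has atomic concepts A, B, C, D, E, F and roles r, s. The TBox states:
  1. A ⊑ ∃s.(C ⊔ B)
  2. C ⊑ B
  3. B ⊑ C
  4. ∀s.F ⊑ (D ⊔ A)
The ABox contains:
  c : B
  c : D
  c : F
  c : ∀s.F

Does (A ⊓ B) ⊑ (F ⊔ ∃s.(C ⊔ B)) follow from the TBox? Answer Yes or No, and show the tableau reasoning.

1. (A ⊓ B) ⊑ (F ⊔ ∃s.(C ⊔ B))  ⇔  ((A ⊓ B) ⊓ (¬F ⊓ ∀s.(¬C ⊓ ¬B))) unsat w.r.t. T
   all branches close; clash {B, ¬B} at an ∃-successor
2. Hence (A ⊓ B) ⊑ (F ⊔ ∃s.(C ⊔ B)): entailed.

Yes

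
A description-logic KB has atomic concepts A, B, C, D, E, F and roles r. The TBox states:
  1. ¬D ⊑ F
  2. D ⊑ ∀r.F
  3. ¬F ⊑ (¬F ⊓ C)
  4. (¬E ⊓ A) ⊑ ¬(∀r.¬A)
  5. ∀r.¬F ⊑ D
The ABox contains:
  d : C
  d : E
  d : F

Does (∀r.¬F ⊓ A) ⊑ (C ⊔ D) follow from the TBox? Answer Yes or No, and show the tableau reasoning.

1. (∀r.¬F ⊓ A) ⊑ (C ⊔ D)  ⇔  ((∀r.¬F ⊓ A) ⊓ (¬C ⊓ ¬D)) unsat w.r.t. T
   all branches close; clash {D, ¬D} at x₀
2. Hence (∀r.¬F ⊓ A) ⊑ (C ⊔ D): entailed.

Yes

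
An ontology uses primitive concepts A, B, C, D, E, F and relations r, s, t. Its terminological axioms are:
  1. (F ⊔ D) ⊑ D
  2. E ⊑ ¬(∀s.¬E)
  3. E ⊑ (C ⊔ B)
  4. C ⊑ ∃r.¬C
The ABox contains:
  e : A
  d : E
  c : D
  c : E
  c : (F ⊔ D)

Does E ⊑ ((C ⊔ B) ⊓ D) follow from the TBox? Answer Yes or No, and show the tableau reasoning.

No

1. E ⊑ ((C ⊔ B) ⊓ D)  ⇔  (E ⊓ ((¬C ⊓ ¬B) ⊔ ¬D)) unsat w.r.t. T
   apply at x₀: E⊑¬(∀s.¬E); E⊑(C ⊔ B)
   open: L(x₀) ⊇ {C, E, ¬D, ¬F, ∃r.¬C, …} (+ ∃-successors)
2. Hence E ⊑ ((C ⊔ B) ⊓ D): not entailed.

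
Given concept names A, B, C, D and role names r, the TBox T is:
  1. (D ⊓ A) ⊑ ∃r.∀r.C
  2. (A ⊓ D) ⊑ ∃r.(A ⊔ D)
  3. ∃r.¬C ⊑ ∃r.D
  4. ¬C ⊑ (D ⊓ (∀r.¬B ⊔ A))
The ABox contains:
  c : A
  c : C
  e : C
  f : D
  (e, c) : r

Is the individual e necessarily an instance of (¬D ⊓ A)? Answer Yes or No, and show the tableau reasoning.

1. e : (¬D ⊓ A)?  L(e) = {C} ∪ {(D ⊔ ¬A)}
   open: L(e) ⊇ {C, D, ¬A, ∀r.C} — e ∉ (¬D ⊓ A) possible
2. Hence e : (¬D ⊓ A): not entailed.

No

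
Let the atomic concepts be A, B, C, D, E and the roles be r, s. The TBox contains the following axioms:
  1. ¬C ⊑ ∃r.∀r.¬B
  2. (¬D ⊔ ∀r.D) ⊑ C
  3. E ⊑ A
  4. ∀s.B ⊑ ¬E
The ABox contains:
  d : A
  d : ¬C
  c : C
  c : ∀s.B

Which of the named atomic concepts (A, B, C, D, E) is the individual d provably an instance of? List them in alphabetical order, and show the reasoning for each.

1. d : A?  L(d) = {A, ¬C} ∪ {¬A}
   clash {A, ¬A} at d — d ∈ A
2. d : B?  L(d) = {A, ¬C} ∪ {¬B}
   apply at d: ¬C⊑∃r.∀r.¬B
   open: L(d) ⊇ {A, D, ¬B, ¬C, ∃r.¬D, …} (+ ∃-successors) — d ∉ B possible
3. d : C?  L(d) = {A, ¬C} ∪ {¬C}
   apply at d: ¬C⊑∃r.∀r.¬B
   open: L(d) ⊇ {A, D, ¬C, ∃r.¬D, ∃r.∀r.¬B, …} (+ ∃-successors) — d ∉ C possible
4. d : D?  L(d) = {A, ¬C} ∪ {¬D}
   clash {C, ¬C} at d — d ∈ D
5. d : E?  L(d) = {A, ¬C} ∪ {¬E}
   apply at d: ¬C⊑∃r.∀r.¬B
   open: L(d) ⊇ {A, D, ¬C, ¬E, ∃r.¬D, …} (+ ∃-successors) — d ∉ E possible
6. Entailed for d: {A, D}

{A, D}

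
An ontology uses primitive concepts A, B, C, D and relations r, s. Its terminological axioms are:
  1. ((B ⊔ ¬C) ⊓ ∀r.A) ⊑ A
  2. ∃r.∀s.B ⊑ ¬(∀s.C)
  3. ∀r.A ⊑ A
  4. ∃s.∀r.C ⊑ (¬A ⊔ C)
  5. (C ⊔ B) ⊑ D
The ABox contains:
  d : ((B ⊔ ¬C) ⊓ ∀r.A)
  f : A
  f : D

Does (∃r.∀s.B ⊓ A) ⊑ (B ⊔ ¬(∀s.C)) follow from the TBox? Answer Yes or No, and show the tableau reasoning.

1. (∃r.∀s.B ⊓ A) ⊑ (B ⊔ ¬(∀s.C))  ⇔  ((∃r.∀s.B ⊓ A) ⊓ (¬B ⊓ ∀s.C)) unsat w.r.t. T
   all branches close; clash {C, ¬C} at an ∃-successor
2. Hence (∃r.∀s.B ⊓ A) ⊑ (B ⊔ ¬(∀s.C)): entailed.

Yes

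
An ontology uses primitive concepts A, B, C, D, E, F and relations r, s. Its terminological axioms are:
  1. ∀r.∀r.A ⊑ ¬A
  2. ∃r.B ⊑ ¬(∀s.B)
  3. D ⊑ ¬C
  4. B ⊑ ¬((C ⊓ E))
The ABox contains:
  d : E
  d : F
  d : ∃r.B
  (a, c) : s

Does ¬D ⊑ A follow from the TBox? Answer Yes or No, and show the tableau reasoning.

No

1. ¬D ⊑ A  ⇔  (¬D ⊓ ¬A) unsat w.r.t. T
   open: L(x₀) ⊇ {¬A, ¬B, ¬D, ∀r.¬B}
2. Hence ¬D ⊑ A: not entailed.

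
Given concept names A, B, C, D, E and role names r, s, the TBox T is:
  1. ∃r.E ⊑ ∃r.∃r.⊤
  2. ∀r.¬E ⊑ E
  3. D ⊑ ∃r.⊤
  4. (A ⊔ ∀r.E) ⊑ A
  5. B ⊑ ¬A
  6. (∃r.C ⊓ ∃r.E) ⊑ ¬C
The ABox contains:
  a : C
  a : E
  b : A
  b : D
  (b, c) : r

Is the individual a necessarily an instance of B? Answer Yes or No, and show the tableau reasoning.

1. a : B?  L(a) = {C, E} ∪ {¬B}
   open: L(a) ⊇ {C, E, ¬A, ¬B, ¬D, …} (+ ∃-successors) — a ∉ B possible
2. Hence a : B: not entailed.

No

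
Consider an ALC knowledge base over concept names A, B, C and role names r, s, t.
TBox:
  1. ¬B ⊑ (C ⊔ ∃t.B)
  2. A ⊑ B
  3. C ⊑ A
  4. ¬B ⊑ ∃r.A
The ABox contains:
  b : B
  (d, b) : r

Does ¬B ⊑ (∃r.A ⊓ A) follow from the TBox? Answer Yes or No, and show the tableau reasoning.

No

1. ¬B ⊑ (∃r.A ⊓ A)  ⇔  (¬B ⊓ (∀r.¬A ⊔ ¬A)) unsat w.r.t. T
   apply at x₀: ¬B⊑(C ⊔ ∃t.B); ¬B⊑∃r.A
   open: L(x₀) ⊇ {¬A, ¬B, ¬C, ∃r.A, ∃t.B} (+ ∃-successors)
2. Hence ¬B ⊑ (∃r.A ⊓ A): not entailed.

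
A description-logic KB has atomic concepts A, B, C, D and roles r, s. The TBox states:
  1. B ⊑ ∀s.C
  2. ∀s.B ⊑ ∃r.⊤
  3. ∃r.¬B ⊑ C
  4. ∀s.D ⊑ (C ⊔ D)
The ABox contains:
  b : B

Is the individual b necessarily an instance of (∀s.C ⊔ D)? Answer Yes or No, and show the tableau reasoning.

Yes

1. b : (∀s.C ⊔ D)?  L(b) = {B} ∪ {(∃s.¬C ⊓ ¬D)}
   clash {C, ¬C} at an ∃-successor — b ∈ (∀s.C ⊔ D)
2. Hence b : (∀s.C ⊔ D): entailed.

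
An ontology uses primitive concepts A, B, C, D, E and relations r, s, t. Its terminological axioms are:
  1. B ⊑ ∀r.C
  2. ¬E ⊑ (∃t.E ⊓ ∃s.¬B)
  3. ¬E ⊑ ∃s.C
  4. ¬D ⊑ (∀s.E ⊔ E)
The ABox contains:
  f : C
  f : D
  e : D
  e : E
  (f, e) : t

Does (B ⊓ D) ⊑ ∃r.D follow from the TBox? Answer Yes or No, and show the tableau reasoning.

No

1. (B ⊓ D) ⊑ ∃r.D  ⇔  ((B ⊓ D) ⊓ ∀r.¬D) unsat w.r.t. T
   apply at x₀: B⊑∀r.C
   open: L(x₀) ⊇ {B, D, E, ∀r.C, ∀r.¬D}
2. Hence (B ⊓ D) ⊑ ∃r.D: not entailed.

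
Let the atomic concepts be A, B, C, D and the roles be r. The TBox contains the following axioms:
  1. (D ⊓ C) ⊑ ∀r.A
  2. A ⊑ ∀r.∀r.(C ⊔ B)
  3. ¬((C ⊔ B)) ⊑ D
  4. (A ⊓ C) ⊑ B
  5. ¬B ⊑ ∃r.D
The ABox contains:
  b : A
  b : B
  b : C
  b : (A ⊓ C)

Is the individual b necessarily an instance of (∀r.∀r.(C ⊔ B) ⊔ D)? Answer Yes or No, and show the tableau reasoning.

Yes

1. b : (∀r.∀r.(C ⊔ B) ⊔ D)?  L(b) = {A, B, C, (A ⊓ C)} ∪ {(∃r.∃r.(¬C ⊓ ¬B) ⊓ ¬D)}
   clash {D, ¬D} at b — b ∈ (∀r.∀r.(C ⊔ B) ⊔ D)
2. Hence b : (∀r.∀r.(C ⊔ B) ⊔ D): entailed.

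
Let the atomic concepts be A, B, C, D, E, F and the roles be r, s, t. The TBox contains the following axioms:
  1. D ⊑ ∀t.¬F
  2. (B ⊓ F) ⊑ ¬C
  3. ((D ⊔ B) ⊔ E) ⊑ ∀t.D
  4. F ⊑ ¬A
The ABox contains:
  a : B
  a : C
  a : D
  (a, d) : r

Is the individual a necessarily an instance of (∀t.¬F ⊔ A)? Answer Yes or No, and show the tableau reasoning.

Yes

1. a : (∀t.¬F ⊔ A)?  L(a) = {B, C, D} ∪ {(∃t.F ⊓ ¬A)}
   clash {C, ¬C} at a — a ∈ (∀t.¬F ⊔ A)
2. Hence a : (∀t.¬F ⊔ A): entailed.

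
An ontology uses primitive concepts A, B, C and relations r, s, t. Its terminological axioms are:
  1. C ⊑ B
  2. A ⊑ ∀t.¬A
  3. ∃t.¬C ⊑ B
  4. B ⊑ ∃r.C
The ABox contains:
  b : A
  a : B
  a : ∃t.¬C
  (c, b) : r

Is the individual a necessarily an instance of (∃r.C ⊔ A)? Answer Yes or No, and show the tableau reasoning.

1. a : (∃r.C ⊔ A)?  L(a) = {B, ∃t.¬C} ∪ {(∀r.¬C ⊓ ¬A)}
   clash {C, ¬C} at an ∃-successor — a ∈ (∃r.C ⊔ A)
2. Hence a : (∃r.C ⊔ A): entailed.

Yes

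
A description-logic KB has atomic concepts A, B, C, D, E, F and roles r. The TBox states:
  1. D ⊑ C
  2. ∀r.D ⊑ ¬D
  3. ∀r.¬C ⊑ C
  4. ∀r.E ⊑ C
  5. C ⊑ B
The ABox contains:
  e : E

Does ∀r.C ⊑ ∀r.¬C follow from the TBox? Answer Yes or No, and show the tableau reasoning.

No

1. ∀r.C ⊑ ∀r.¬C  ⇔  (∀r.C ⊓ ∃r.C) unsat w.r.t. T
   open: L(x₀) ⊇ {¬C, ¬D, ∀r.C, ∃r.C, ∃r.¬E} (+ ∃-successors)
2. Hence ∀r.C ⊑ ∀r.¬C: not entailed.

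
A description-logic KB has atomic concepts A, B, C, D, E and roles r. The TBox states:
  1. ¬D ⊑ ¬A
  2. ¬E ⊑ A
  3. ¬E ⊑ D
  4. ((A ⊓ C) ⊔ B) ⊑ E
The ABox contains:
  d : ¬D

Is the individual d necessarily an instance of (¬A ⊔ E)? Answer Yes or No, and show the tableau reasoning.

1. d : (¬A ⊔ E)?  L(d) = {¬D} ∪ {(A ⊓ ¬E)}
   clash {D, ¬D} at d — d ∈ (¬A ⊔ E)
2. Hence d : (¬A ⊔ E): entailed.

Yes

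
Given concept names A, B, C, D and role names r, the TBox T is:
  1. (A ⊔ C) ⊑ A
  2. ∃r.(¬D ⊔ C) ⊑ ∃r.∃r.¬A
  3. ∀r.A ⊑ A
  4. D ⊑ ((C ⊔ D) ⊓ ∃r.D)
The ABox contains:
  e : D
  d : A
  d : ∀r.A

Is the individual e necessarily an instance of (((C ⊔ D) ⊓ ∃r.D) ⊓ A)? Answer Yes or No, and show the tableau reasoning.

No

1. e : (((C ⊔ D) ⊓ ∃r.D) ⊓ A)?  L(e) = {D} ∪ {(((¬C ⊓ ¬D) ⊔ ∀r.¬D) ⊔ ¬A)}
   apply at e: D⊑((C ⊔ D) ⊓ ∃r.D)
   open: L(e) ⊇ {D, ¬A, ¬C, ∀r.(D ⊓ ¬C), ∃r.D, …} (+ ∃-successors) — e ∉ (((C ⊔ D) ⊓ ∃r.D) ⊓ A) possible
2. Hence e : (((C ⊔ D) ⊓ ∃r.D) ⊓ A): not entailed.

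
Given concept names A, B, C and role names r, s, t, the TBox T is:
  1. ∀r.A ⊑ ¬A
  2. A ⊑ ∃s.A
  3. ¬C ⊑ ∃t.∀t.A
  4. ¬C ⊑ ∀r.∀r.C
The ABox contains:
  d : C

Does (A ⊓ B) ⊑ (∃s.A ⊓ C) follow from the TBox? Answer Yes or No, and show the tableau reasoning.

No

1. (A ⊓ B) ⊑ (∃s.A ⊓ C)  ⇔  ((A ⊓ B) ⊓ (∀s.¬A ⊔ ¬C)) unsat w.r.t. T
   apply at x₀: A⊑∃s.A
   open: L(x₀) ⊇ {A, B, ¬C, ∀r.∀r.C, ∃r.¬A, …} (+ ∃-successors)
2. Hence (A ⊓ B) ⊑ (∃s.A ⊓ C): not entailed.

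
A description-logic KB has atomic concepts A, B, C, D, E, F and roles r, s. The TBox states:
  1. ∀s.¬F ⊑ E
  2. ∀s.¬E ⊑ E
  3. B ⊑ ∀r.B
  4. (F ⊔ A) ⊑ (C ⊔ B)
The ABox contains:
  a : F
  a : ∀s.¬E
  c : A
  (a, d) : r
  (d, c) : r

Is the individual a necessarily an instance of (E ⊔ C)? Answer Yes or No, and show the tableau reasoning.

Yes

1. a : (E ⊔ C)?  L(a) = {F, ∀s.¬E} ∪ {(¬E ⊓ ¬C)}
   clash {E, ¬E} at a — a ∈ (E ⊔ C)
2. Hence a : (E ⊔ C): entailed.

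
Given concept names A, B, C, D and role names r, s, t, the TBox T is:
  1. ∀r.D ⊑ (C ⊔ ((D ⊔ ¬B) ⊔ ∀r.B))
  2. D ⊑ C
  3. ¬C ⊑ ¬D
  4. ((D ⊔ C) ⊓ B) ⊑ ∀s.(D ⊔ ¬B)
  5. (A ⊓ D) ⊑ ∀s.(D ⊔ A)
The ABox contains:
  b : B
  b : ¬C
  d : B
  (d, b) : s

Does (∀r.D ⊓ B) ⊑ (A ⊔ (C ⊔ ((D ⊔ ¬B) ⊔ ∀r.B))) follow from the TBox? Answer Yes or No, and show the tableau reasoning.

Yes

1. (∀r.D ⊓ B) ⊑ (A ⊔ (C ⊔ ((D ⊔ ¬B) ⊔ ∀r.B)))  ⇔  ((∀r.D ⊓ B) ⊓ (¬A ⊓ (¬C ⊓ ((¬D ⊓ B) ⊓ ∃r.¬B)))) unsat w.r.t. T
   all branches close; clash {B, ¬B} at an ∃-successor
2. Hence (∀r.D ⊓ B) ⊑ (A ⊔ (C ⊔ ((D ⊔ ¬B) ⊔ ∀r.B))): entailed.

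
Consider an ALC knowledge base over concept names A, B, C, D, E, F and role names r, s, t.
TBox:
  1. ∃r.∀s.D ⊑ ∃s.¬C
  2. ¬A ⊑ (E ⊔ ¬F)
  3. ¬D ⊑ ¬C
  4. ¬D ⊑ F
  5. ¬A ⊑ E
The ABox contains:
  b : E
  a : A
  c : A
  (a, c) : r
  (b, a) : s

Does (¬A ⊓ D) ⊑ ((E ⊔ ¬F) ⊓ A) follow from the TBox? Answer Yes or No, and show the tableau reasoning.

No

1. (¬A ⊓ D) ⊑ ((E ⊔ ¬F) ⊓ A)  ⇔  ((¬A ⊓ D) ⊓ ((¬E ⊓ F) ⊔ ¬A)) unsat w.r.t. T
   apply at x₀: ¬A⊑(E ⊔ ¬F); ¬A⊑E
   open: L(x₀) ⊇ {D, E, ¬A, ∀r.∃s.¬D}
2. Hence (¬A ⊓ D) ⊑ ((E ⊔ ¬F) ⊓ A): not entailed.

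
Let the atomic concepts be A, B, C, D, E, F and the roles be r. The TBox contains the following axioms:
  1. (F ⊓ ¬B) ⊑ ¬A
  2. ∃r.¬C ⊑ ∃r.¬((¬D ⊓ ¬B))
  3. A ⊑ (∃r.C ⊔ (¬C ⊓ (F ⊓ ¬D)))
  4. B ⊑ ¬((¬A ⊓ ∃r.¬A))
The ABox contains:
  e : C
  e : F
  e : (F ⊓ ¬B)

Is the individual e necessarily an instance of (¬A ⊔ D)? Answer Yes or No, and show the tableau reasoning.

1. e : (¬A ⊔ D)?  L(e) = {C, F, (F ⊓ ¬B)} ∪ {(A ⊓ ¬D)}
   clash {A, ¬A} at e — e ∈ (¬A ⊔ D)
2. Hence e : (¬A ⊔ D): entailed.

Yes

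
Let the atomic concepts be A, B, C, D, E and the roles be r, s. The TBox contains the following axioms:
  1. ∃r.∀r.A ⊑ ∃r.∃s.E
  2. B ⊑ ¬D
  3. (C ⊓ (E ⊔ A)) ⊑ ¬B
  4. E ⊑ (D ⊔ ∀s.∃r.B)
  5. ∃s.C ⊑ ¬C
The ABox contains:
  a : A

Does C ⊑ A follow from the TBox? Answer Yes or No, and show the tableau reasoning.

1. C ⊑ A  ⇔  (C ⊓ ¬A) unsat w.r.t. T
   open: L(x₀) ⊇ {C, ¬A, ¬B, ¬E, ∀r.∃r.¬A, …}
2. Hence C ⊑ A: not entailed.

No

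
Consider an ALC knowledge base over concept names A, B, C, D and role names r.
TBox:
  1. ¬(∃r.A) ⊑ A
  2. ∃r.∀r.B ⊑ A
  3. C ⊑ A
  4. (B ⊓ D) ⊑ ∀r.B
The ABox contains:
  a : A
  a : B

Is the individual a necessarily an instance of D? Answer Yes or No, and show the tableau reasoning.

No

1. a : D?  L(a) = {A, B} ∪ {¬D}
   open: L(a) ⊇ {A, B, ¬D} — a ∉ D possible
2. Hence a : D: not entailed.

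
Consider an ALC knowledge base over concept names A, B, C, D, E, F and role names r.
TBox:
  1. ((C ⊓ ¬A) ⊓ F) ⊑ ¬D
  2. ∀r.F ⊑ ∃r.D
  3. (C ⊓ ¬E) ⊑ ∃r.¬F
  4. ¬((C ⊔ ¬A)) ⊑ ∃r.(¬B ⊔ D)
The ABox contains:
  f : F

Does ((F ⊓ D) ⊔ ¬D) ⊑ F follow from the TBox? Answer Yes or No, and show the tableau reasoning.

No

1. ((F ⊓ D) ⊔ ¬D) ⊑ F  ⇔  (((F ⊓ D) ⊔ ¬D) ⊓ ¬F) unsat w.r.t. T
   open: L(x₀) ⊇ {¬A, ¬C, ¬D, ¬F, ∃r.¬F} (+ ∃-successors)
2. Hence ((F ⊓ D) ⊔ ¬D) ⊑ F: not entailed.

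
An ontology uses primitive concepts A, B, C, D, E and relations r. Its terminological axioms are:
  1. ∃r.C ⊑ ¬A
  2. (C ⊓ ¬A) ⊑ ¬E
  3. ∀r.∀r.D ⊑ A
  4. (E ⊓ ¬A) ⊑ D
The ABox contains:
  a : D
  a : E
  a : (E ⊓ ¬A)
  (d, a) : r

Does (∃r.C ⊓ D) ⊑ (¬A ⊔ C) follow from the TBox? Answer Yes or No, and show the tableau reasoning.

1. (∃r.C ⊓ D) ⊑ (¬A ⊔ C)  ⇔  ((∃r.C ⊓ D) ⊓ (A ⊓ ¬C)) unsat w.r.t. T
   all branches close; clash {A, ¬A} at x₀
2. Hence (∃r.C ⊓ D) ⊑ (¬A ⊔ C): entailed.

Yes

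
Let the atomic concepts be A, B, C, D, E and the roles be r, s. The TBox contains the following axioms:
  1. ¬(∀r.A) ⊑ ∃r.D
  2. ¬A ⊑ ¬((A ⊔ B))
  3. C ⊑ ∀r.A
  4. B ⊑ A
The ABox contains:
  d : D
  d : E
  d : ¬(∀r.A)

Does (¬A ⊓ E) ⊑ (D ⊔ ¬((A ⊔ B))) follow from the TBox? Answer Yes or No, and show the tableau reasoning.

1. (¬A ⊓ E) ⊑ (D ⊔ ¬((A ⊔ B)))  ⇔  ((¬A ⊓ E) ⊓ (¬D ⊓ (A ⊔ B))) unsat w.r.t. T
   all branches close; clash {A, ¬A} at x₀
2. Hence (¬A ⊓ E) ⊑ (D ⊔ ¬((A ⊔ B))): entailed.

Yes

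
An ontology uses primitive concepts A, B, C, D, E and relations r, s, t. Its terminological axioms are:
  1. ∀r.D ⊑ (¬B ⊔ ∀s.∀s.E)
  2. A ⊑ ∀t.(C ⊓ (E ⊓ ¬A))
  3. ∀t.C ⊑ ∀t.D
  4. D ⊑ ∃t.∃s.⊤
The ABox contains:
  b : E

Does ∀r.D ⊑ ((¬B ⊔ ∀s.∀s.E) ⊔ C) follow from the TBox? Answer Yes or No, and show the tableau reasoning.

1. ∀r.D ⊑ ((¬B ⊔ ∀s.∀s.E) ⊔ C)  ⇔  (∀r.D ⊓ ((B ⊓ ∃s.∃s.¬E) ⊓ ¬C)) unsat w.r.t. T
   all branches close; clash {E, ¬E} at an ∃-successor
2. Hence ∀r.D ⊑ ((¬B ⊔ ∀s.∀s.E) ⊔ C): entailed.

Yes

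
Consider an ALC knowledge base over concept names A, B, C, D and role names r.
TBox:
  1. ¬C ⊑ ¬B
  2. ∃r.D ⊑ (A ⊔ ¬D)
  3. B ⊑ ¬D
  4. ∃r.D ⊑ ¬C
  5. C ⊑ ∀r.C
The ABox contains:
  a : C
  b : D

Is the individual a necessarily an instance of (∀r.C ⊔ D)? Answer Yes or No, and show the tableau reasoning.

Yes

1. a : (∀r.C ⊔ D)?  L(a) = {C} ∪ {(∃r.¬C ⊓ ¬D)}
   clash {C, ¬C} at a — a ∈ (∀r.C ⊔ D)
2. Hence a : (∀r.C ⊔ D): entailed.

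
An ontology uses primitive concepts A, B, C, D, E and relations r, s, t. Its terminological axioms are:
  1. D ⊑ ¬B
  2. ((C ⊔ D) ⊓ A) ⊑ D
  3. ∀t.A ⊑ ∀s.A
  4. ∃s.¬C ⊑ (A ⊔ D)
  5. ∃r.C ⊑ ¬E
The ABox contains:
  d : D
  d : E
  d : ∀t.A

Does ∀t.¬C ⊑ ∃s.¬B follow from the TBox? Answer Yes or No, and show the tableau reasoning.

1. ∀t.¬C ⊑ ∃s.¬B  ⇔  (∀t.¬C ⊓ ∀s.B) unsat w.r.t. T
   open: L(x₀) ⊇ {¬C, ¬D, ∀r.¬C, ∀s.B, ∀s.C, …} (+ ∃-successors)
2. Hence ∀t.¬C ⊑ ∃s.¬B: not entailed.

No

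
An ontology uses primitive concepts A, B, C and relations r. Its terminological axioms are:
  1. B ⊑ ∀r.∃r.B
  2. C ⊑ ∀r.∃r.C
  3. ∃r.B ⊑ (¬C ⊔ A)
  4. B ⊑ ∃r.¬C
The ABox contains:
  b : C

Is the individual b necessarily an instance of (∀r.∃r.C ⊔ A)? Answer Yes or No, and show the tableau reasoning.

Yes

1. b : (∀r.∃r.C ⊔ A)?  L(b) = {C} ∪ {(∃r.∀r.¬C ⊓ ¬A)}
   clash {A, ¬A} at b — b ∈ (∀r.∃r.C ⊔ A)
2. Hence b : (∀r.∃r.C ⊔ A): entailed.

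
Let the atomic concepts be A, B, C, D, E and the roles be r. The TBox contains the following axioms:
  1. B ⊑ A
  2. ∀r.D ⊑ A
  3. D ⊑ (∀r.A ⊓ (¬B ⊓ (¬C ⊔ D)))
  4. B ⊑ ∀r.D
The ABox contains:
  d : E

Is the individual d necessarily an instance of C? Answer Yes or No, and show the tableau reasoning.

No

1. d : C?  L(d) = {E} ∪ {¬C}
   open: L(d) ⊇ {E, ¬B, ¬C, ¬D, ∃r.¬D} (+ ∃-successors) — d ∉ C possible
2. Hence d : C: not entailed.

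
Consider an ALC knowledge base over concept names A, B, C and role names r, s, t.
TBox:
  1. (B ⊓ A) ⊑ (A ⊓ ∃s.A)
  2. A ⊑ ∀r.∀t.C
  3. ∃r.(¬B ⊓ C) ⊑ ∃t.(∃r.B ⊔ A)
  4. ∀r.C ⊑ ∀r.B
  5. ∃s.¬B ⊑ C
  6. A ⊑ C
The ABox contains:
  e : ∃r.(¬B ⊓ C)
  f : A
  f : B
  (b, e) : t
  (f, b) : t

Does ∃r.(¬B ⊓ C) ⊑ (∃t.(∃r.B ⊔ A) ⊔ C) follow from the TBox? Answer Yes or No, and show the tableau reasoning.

1. ∃r.(¬B ⊓ C) ⊑ (∃t.(∃r.B ⊔ A) ⊔ C)  ⇔  (∃r.(¬B ⊓ C) ⊓ (∀t.(∀r.¬B ⊓ ¬A) ⊓ ¬C)) unsat w.r.t. T
   all branches close; clash {C, ¬C} at x₀
2. Hence ∃r.(¬B ⊓ C) ⊑ (∃t.(∃r.B ⊔ A) ⊔ C): entailed.

Yes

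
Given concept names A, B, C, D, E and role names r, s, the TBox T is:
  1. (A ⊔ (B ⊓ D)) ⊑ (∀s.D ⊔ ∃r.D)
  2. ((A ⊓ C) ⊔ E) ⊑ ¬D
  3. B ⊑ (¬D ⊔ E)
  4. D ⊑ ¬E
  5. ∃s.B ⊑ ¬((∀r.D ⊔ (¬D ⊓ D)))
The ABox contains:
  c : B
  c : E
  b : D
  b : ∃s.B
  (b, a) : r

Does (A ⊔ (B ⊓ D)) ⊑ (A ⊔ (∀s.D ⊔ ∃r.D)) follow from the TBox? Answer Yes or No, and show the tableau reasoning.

1. (A ⊔ (B ⊓ D)) ⊑ (A ⊔ (∀s.D ⊔ ∃r.D))  ⇔  ((A ⊔ (B ⊓ D)) ⊓ (¬A ⊓ (∃s.¬D ⊓ ∀r.¬D))) unsat w.r.t. T
   all branches close; clash {E, ¬E} at x₀
2. Hence (A ⊔ (B ⊓ D)) ⊑ (A ⊔ (∀s.D ⊔ ∃r.D)): entailed.

Yes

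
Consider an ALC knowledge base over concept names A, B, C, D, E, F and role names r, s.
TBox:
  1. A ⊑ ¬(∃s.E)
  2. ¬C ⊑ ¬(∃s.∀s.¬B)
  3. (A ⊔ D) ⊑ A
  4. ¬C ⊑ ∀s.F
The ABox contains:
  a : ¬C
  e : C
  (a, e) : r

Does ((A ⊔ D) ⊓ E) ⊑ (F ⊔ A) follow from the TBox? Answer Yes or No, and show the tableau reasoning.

Yes

1. ((A ⊔ D) ⊓ E) ⊑ (F ⊔ A)  ⇔  (((A ⊔ D) ⊓ E) ⊓ (¬F ⊓ ¬A)) unsat w.r.t. T
   all branches close; clash {A, ¬A} at x₀
2. Hence ((A ⊔ D) ⊓ E) ⊑ (F ⊔ A): entailed.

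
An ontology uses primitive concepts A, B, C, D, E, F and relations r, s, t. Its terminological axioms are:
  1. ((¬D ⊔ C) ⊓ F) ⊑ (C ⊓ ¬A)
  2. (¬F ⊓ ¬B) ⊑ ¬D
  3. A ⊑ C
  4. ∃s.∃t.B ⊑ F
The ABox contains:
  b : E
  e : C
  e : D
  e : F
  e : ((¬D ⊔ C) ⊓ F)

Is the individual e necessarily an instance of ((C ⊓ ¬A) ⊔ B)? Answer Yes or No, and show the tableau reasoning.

Yes

1. e : ((C ⊓ ¬A) ⊔ B)?  L(e) = {C, D, F, ((¬D ⊔ C) ⊓ F)} ∪ {((¬C ⊔ A) ⊓ ¬B)}
   clash {D, ¬D} at e — e ∈ ((C ⊓ ¬A) ⊔ B)
2. Hence e : ((C ⊓ ¬A) ⊔ B): entailed.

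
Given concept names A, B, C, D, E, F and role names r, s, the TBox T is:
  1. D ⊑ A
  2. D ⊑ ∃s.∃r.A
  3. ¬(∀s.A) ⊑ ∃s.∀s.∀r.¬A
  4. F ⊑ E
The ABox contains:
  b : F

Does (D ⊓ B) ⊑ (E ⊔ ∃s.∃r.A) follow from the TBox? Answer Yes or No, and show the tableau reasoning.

1. (D ⊓ B) ⊑ (E ⊔ ∃s.∃r.A)  ⇔  ((D ⊓ B) ⊓ (¬E ⊓ ∀s.∀r.¬A)) unsat w.r.t. T
   all branches close; clash {E, ¬E} at x₀
2. Hence (D ⊓ B) ⊑ (E ⊔ ∃s.∃r.A): entailed.

Yes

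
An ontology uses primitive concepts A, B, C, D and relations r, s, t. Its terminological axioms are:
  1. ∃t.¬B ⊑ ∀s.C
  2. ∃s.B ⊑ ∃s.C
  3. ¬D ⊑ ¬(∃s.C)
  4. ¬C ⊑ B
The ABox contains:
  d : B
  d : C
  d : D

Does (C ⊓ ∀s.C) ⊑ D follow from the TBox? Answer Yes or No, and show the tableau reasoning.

1. (C ⊓ ∀s.C) ⊑ D  ⇔  ((C ⊓ ∀s.C) ⊓ ¬D) unsat w.r.t. T
   apply at x₀: ¬D⊑¬(∃s.C)
   open: L(x₀) ⊇ {C, ¬D, ∀s.C, ∀s.¬B, ∀s.¬C}
2. Hence (C ⊓ ∀s.C) ⊑ D: not entailed.

No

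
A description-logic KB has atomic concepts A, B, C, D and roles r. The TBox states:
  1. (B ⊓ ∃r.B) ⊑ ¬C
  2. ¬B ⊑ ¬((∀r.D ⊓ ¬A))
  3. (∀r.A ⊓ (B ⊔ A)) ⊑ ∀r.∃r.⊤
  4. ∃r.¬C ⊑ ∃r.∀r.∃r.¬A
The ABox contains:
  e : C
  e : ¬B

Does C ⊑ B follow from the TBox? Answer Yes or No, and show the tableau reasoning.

1. C ⊑ B  ⇔  (C ⊓ ¬B) unsat w.r.t. T
   apply at x₀: ¬B⊑¬((∀r.D ⊓ ¬A))
   open: L(x₀) ⊇ {C, ¬B, ∀r.C, ∃r.¬A, ∃r.¬D} (+ ∃-successors)
2. Hence C ⊑ B: not entailed.

No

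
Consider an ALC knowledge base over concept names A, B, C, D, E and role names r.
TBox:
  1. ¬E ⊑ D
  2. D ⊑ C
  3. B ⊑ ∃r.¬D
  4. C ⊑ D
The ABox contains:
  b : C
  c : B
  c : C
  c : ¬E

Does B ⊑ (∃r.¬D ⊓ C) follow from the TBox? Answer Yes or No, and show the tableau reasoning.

1. B ⊑ (∃r.¬D ⊓ C)  ⇔  (B ⊓ (∀r.D ⊔ ¬C)) unsat w.r.t. T
   apply at x₀: B⊑∃r.¬D
   open: L(x₀) ⊇ {B, E, ¬C, ¬D, ∃r.¬D} (+ ∃-successors)
2. Hence B ⊑ (∃r.¬D ⊓ C): not entailed.

No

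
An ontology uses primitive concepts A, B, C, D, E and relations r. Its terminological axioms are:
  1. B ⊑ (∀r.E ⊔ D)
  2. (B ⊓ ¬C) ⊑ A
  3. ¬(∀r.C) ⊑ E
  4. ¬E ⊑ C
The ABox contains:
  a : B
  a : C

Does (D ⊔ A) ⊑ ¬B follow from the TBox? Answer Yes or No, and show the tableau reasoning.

1. (D ⊔ A) ⊑ ¬B  ⇔  ((D ⊔ A) ⊓ B) unsat w.r.t. T
   apply at x₀: B⊑(∀r.E ⊔ D)
   open: L(x₀) ⊇ {B, C, D, E}
2. Hence (D ⊔ A) ⊑ ¬B: not entailed.

No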